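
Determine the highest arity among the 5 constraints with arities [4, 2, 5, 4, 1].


The arities are: 4, 2, 5, 4, 1.
Scan for the maximum value.
Maximum arity = 5.

5


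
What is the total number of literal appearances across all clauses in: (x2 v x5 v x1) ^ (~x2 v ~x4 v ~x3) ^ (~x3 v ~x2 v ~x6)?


Clause lengths: 3, 3, 3.
Sum = 3 + 3 + 3 = 9.

9


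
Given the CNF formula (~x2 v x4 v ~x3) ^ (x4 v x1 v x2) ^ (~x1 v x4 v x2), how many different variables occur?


Identify each distinct variable in the formula.
Variables found: x1, x2, x3, x4.
Total distinct variables = 4.

4


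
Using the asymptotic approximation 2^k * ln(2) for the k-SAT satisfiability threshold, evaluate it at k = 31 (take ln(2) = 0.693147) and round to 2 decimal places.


Using the asymptotic formula: threshold ~ 2^k * ln(2).
2^31 = 2147483648.
2147483648 * 0.693147 = 1488521848.16.

1488521848.16


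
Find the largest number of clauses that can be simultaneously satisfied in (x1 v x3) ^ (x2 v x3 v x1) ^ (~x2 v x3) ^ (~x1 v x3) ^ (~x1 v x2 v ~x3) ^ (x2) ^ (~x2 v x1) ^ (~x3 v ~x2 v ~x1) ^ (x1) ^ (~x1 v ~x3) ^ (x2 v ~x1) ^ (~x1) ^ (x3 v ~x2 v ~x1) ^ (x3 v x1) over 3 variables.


Enumerate all 8 truth assignments.
For each, count how many of the 14 clauses are satisfied.
The formula is not fully satisfiable, so the maximum is below 14.
Maximum simultaneously satisfiable clauses = 12.

12


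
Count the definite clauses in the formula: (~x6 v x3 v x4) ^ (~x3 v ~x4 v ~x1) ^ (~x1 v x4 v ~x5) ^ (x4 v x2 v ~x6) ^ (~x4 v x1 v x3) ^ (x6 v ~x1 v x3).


A definite clause has exactly one positive literal.
Clause 1: 2 positive -> not definite
Clause 2: 0 positive -> not definite
Clause 3: 1 positive -> definite
Clause 4: 2 positive -> not definite
Clause 5: 2 positive -> not definite
Clause 6: 2 positive -> not definite
Definite clause count = 1.

1


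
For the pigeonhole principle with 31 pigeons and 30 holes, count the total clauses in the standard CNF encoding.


The PHP encoding has two parts:
1) At-least-one-hole clauses: 31 (one per pigeon, each with 30 literals).
2) At-most-one-pigeon-per-hole clauses: 30 holes * C(31,2) = 30 * 465 = 13950.
Total clauses = 31 + 13950 = 13981.

13981


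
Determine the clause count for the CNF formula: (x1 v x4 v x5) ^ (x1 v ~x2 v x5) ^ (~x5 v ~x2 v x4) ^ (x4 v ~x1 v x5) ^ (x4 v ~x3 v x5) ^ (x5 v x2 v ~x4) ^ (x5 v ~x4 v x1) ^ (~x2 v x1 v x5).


Each group enclosed in parentheses joined by ^ is one clause.
Counting the conjuncts: 8 clauses.

8


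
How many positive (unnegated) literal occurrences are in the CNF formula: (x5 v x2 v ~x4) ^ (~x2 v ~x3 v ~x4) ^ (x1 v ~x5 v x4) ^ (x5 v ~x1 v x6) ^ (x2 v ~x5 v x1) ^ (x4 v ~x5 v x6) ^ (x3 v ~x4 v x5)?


Scan each clause for unnegated literals.
Clause 1: 2 positive; Clause 2: 0 positive; Clause 3: 2 positive; Clause 4: 2 positive; Clause 5: 2 positive; Clause 6: 2 positive; Clause 7: 2 positive.
Total positive literal occurrences = 12.

12


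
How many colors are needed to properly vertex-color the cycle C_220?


A cycle on an even number of vertices is bipartite: alternate two colors around the cycle.
Since 220 is even, two colors suffice, and at least two are needed because the graph has edges.
Chromatic number = 2.

2


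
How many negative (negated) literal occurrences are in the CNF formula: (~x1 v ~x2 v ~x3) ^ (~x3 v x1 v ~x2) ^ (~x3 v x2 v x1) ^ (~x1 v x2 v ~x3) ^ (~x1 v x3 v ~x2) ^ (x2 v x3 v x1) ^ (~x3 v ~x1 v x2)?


Scan each clause for negated literals.
Clause 1: 3 negative; Clause 2: 2 negative; Clause 3: 1 negative; Clause 4: 2 negative; Clause 5: 2 negative; Clause 6: 0 negative; Clause 7: 2 negative.
Total negative literal occurrences = 12.

12


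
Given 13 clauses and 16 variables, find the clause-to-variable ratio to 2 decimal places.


Clause-to-variable ratio = clauses / variables.
13 / 16 = 0.81.

0.81


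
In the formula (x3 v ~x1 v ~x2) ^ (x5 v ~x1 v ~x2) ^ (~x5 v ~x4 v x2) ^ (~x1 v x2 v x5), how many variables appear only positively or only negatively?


A pure literal appears in only one polarity across all clauses.
Pure literals: x1 (negative only), x3 (positive only), x4 (negative only).
Count = 3.

3


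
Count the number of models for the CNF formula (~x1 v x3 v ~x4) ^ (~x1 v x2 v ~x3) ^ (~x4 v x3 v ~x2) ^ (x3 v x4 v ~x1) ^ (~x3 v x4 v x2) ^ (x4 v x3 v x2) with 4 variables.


Enumerate all 16 truth assignments over 4 variables.
Test each against every clause.
Satisfying assignments found: 7.

7


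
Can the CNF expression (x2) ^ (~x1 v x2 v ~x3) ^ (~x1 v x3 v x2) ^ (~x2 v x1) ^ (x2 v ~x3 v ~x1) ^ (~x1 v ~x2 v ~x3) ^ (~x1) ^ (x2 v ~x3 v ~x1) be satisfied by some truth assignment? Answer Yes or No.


Check all 8 possible truth assignments.
Number of satisfying assignments found: 0.
The formula is unsatisfiable.

No


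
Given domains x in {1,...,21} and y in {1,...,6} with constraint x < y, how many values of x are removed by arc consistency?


For the constraint x < y, x needs a supporting value in y's domain.
x can be at most 5 (one less than y's maximum).
Valid x values from domain: 5 out of 21.
Pruned = 21 - 5 = 16.

16


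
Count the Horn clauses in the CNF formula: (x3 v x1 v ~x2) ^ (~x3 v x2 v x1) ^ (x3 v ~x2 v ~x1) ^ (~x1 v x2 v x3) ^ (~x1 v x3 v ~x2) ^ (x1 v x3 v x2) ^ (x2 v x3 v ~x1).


A Horn clause has at most one positive literal.
Clause 1: 2 positive lit(s) -> not Horn
Clause 2: 2 positive lit(s) -> not Horn
Clause 3: 1 positive lit(s) -> Horn
Clause 4: 2 positive lit(s) -> not Horn
Clause 5: 1 positive lit(s) -> Horn
Clause 6: 3 positive lit(s) -> not Horn
Clause 7: 2 positive lit(s) -> not Horn
Total Horn clauses = 2.

2


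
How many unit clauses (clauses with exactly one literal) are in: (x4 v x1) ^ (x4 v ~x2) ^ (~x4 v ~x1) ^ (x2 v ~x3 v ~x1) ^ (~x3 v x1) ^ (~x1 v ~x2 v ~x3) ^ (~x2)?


A unit clause contains exactly one literal.
Unit clauses found: (~x2).
Count = 1.

1


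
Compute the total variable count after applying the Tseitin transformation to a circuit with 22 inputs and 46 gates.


The Tseitin transformation introduces one auxiliary variable per gate.
Total variables = inputs + gates = 22 + 46 = 68.

68


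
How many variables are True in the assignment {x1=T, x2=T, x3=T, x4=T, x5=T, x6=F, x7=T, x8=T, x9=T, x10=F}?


The weight is the number of variables assigned True.
True variables: x1, x2, x3, x4, x5, x7, x8, x9.
Weight = 8.

8


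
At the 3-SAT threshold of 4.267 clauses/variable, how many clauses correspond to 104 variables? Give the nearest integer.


The 3-SAT phase transition occurs at approximately 4.267 clauses per variable.
m = 4.267 * 104 = 443.768.
Rounded to nearest integer: 444.

444


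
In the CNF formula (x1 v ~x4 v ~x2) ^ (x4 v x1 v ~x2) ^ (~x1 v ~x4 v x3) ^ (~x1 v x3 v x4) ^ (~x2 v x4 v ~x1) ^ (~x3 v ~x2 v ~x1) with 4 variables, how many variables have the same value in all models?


Find all satisfying assignments: 6 model(s).
Check which variables have the same value in every model.
Fixed variables: x2=F.
Backbone size = 1.

1


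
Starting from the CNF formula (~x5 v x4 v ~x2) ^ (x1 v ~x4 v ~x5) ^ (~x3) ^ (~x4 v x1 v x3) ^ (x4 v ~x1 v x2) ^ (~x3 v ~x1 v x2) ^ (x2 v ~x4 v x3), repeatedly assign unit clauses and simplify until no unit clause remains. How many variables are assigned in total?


Unit propagation repeatedly assigns the literal in any unit clause, then simplifies.
Assignments in order: x3 = F.
No further unit clauses remain.
Total variables assigned = 1.

1


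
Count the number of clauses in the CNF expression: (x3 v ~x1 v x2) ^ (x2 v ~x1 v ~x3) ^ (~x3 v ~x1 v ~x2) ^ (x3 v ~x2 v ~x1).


Each group enclosed in parentheses joined by ^ is one clause.
Counting the conjuncts: 4 clauses.

4


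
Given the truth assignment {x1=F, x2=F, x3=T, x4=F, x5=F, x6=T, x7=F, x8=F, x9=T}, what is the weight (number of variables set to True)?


The weight is the number of variables assigned True.
True variables: x3, x6, x9.
Weight = 3.

3


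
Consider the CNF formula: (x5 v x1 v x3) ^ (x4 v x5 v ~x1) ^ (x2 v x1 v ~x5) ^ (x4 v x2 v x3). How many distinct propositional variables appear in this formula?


Identify each distinct variable in the formula.
Variables found: x1, x2, x3, x4, x5.
Total distinct variables = 5.

5


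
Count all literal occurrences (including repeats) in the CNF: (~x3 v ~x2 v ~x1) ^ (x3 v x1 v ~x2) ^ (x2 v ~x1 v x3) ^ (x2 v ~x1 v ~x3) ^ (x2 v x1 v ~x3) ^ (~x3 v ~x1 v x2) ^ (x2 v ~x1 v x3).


Clause lengths: 3, 3, 3, 3, 3, 3, 3.
Sum = 3 + 3 + 3 + 3 + 3 + 3 + 3 = 21.

21


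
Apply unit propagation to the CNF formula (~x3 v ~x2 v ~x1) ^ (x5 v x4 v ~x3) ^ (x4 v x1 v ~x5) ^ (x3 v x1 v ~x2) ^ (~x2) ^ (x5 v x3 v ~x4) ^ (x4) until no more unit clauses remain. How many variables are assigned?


Unit propagation repeatedly assigns the literal in any unit clause, then simplifies.
Assignments in order: x2 = F, x4 = T.
No further unit clauses remain.
Total variables assigned = 2.

2


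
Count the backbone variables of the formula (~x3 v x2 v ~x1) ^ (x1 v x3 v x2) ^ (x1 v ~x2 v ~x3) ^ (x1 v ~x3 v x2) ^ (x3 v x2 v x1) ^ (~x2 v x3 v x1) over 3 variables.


Find all satisfying assignments: 3 model(s).
Check which variables have the same value in every model.
Fixed variables: x1=T.
Backbone size = 1.

1


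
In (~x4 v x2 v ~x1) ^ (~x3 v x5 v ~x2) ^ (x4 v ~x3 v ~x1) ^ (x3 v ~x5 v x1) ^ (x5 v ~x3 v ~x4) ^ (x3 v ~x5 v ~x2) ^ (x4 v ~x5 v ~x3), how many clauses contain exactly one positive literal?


A definite clause has exactly one positive literal.
Clause 1: 1 positive -> definite
Clause 2: 1 positive -> definite
Clause 3: 1 positive -> definite
Clause 4: 2 positive -> not definite
Clause 5: 1 positive -> definite
Clause 6: 1 positive -> definite
Clause 7: 1 positive -> definite
Definite clause count = 6.

6


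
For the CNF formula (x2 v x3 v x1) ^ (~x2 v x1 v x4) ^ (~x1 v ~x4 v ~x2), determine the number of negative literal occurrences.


Scan each clause for negated literals.
Clause 1: 0 negative; Clause 2: 1 negative; Clause 3: 3 negative.
Total negative literal occurrences = 4.

4


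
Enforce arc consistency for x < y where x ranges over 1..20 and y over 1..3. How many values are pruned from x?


For the constraint x < y, x needs a supporting value in y's domain.
x can be at most 2 (one less than y's maximum).
Valid x values from domain: 2 out of 20.
Pruned = 20 - 2 = 18.

18


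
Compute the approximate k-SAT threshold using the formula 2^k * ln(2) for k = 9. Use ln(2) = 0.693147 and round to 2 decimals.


Using the asymptotic formula: threshold ~ 2^k * ln(2).
2^9 = 512.
512 * 0.693147 = 354.89.

354.89


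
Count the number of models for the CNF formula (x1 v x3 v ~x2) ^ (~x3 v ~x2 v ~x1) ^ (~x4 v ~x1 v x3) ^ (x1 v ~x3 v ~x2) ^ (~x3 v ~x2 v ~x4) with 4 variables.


Enumerate all 16 truth assignments over 4 variables.
Test each against every clause.
Satisfying assignments found: 8.

8


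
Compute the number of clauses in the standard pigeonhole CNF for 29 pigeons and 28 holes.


The PHP encoding has two parts:
1) At-least-one-hole clauses: 29 (one per pigeon, each with 28 literals).
2) At-most-one-pigeon-per-hole clauses: 28 holes * C(29,2) = 28 * 406 = 11368.
Total clauses = 29 + 11368 = 11397.

11397


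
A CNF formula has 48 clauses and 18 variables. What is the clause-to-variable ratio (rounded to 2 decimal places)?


Clause-to-variable ratio = clauses / variables.
48 / 18 = 2.67.

2.67


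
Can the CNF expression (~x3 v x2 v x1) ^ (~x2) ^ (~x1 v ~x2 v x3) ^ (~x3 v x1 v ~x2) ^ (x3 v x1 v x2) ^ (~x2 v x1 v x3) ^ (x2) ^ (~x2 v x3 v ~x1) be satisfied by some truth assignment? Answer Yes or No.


Check all 8 possible truth assignments.
Number of satisfying assignments found: 0.
The formula is unsatisfiable.

No


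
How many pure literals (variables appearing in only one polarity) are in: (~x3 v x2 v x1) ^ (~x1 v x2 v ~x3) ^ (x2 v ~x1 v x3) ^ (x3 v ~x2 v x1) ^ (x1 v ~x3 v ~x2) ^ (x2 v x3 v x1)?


A pure literal appears in only one polarity across all clauses.
No pure literals found.
Count = 0.

0


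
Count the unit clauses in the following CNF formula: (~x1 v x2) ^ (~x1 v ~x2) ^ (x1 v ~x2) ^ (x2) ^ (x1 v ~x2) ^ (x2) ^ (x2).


A unit clause contains exactly one literal.
Unit clauses found: (x2), (x2), (x2).
Count = 3.

3


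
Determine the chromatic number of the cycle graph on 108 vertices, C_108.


A cycle on an even number of vertices is bipartite: alternate two colors around the cycle.
Since 108 is even, two colors suffice, and at least two are needed because the graph has edges.
Chromatic number = 2.

2


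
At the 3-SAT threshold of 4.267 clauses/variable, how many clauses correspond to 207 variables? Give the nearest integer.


The 3-SAT phase transition occurs at approximately 4.267 clauses per variable.
m = 4.267 * 207 = 883.269.
Rounded to nearest integer: 883.

883


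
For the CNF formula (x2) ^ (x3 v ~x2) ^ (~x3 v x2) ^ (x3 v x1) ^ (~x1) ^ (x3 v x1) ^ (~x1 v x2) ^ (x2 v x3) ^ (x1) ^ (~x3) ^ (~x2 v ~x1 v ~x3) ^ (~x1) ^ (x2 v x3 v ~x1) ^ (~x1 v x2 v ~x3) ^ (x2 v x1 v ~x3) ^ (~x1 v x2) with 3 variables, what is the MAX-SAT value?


Enumerate all 8 truth assignments.
For each, count how many of the 16 clauses are satisfied.
The formula is not fully satisfiable, so the maximum is below 16.
Maximum simultaneously satisfiable clauses = 14.

14


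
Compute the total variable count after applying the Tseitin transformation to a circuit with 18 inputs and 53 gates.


The Tseitin transformation introduces one auxiliary variable per gate.
Total variables = inputs + gates = 18 + 53 = 71.

71


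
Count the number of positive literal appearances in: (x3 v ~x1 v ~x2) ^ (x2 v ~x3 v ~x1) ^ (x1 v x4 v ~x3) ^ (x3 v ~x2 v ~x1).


Scan each clause for unnegated literals.
Clause 1: 1 positive; Clause 2: 1 positive; Clause 3: 2 positive; Clause 4: 1 positive.
Total positive literal occurrences = 5.

5


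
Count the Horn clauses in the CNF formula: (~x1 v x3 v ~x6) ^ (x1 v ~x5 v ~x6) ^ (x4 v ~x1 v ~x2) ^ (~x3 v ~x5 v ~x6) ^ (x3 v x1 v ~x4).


A Horn clause has at most one positive literal.
Clause 1: 1 positive lit(s) -> Horn
Clause 2: 1 positive lit(s) -> Horn
Clause 3: 1 positive lit(s) -> Horn
Clause 4: 0 positive lit(s) -> Horn
Clause 5: 2 positive lit(s) -> not Horn
Total Horn clauses = 4.

4


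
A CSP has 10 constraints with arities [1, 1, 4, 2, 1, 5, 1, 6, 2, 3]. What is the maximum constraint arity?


The arities are: 1, 1, 4, 2, 1, 5, 1, 6, 2, 3.
Scan for the maximum value.
Maximum arity = 6.

6


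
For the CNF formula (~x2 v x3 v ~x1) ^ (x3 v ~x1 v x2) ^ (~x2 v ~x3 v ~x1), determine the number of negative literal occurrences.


Scan each clause for negated literals.
Clause 1: 2 negative; Clause 2: 1 negative; Clause 3: 3 negative.
Total negative literal occurrences = 6.

6


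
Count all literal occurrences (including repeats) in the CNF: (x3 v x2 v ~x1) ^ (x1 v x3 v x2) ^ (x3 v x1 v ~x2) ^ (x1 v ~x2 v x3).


Clause lengths: 3, 3, 3, 3.
Sum = 3 + 3 + 3 + 3 = 12.

12


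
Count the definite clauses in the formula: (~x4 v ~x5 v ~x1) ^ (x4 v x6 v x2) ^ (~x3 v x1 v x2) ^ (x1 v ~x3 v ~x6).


A definite clause has exactly one positive literal.
Clause 1: 0 positive -> not definite
Clause 2: 3 positive -> not definite
Clause 3: 2 positive -> not definite
Clause 4: 1 positive -> definite
Definite clause count = 1.

1


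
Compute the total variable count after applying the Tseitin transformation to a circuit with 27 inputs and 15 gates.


The Tseitin transformation introduces one auxiliary variable per gate.
Total variables = inputs + gates = 27 + 15 = 42.

42


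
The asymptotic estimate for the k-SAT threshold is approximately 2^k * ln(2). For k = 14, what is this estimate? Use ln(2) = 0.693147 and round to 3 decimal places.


Using the asymptotic formula: threshold ~ 2^k * ln(2).
2^14 = 16384.
16384 * 0.693147 = 11356.52.

11356.52


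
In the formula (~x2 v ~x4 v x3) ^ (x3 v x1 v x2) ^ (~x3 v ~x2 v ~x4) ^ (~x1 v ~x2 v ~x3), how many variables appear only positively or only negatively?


A pure literal appears in only one polarity across all clauses.
Pure literals: x4 (negative only).
Count = 1.

1


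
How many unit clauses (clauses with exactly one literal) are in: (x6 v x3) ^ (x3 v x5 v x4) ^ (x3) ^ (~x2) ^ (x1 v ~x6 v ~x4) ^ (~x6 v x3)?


A unit clause contains exactly one literal.
Unit clauses found: (x3), (~x2).
Count = 2.

2


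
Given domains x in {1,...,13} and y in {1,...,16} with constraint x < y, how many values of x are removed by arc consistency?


For the constraint x < y, x needs a supporting value in y's domain.
x can be at most 15 (one less than y's maximum).
Valid x values from domain: 13 out of 13.
Pruned = 13 - 13 = 0.

0


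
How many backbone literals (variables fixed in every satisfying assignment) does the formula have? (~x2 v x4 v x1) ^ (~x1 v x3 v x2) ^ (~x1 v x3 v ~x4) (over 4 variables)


Find all satisfying assignments: 11 model(s).
Check which variables have the same value in every model.
No variable is fixed across all models.
Backbone size = 0.

0


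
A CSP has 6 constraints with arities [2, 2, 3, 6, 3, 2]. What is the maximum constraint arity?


The arities are: 2, 2, 3, 6, 3, 2.
Scan for the maximum value.
Maximum arity = 6.

6


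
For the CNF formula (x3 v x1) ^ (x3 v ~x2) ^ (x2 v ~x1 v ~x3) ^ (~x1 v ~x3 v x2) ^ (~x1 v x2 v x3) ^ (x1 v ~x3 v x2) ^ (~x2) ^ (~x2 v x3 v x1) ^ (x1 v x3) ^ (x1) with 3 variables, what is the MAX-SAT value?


Enumerate all 8 truth assignments.
For each, count how many of the 10 clauses are satisfied.
The formula is not fully satisfiable, so the maximum is below 10.
Maximum simultaneously satisfiable clauses = 9.

9


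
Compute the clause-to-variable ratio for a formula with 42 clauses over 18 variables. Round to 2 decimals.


Clause-to-variable ratio = clauses / variables.
42 / 18 = 2.33.

2.33


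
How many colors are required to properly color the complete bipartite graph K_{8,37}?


K_{8,37} is bipartite by definition: the two parts are independent sets, with every edge crossing between them.
Color all vertices in one part with color 1 and all vertices in the other part with color 2.
Since the graph has at least one edge, one color does not suffice.
Chromatic number = 2.

2


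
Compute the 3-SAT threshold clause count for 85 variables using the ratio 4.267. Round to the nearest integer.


The 3-SAT phase transition occurs at approximately 4.267 clauses per variable.
m = 4.267 * 85 = 362.695.
Rounded to nearest integer: 363.

363


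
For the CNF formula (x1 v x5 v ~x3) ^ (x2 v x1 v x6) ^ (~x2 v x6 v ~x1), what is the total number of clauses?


Each group enclosed in parentheses joined by ^ is one clause.
Counting the conjuncts: 3 clauses.

3


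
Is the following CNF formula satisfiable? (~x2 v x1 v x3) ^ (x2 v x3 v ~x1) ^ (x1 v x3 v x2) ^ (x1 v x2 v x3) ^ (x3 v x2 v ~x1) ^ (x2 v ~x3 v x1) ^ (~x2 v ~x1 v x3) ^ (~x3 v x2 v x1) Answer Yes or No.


Check all 8 possible truth assignments.
Number of satisfying assignments found: 3.
The formula is satisfiable.

Yes


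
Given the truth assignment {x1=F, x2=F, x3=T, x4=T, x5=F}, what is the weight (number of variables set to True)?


The weight is the number of variables assigned True.
True variables: x3, x4.
Weight = 2.

2


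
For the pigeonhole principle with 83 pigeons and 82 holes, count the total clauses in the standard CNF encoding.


The PHP encoding has two parts:
1) At-least-one-hole clauses: 83 (one per pigeon, each with 82 literals).
2) At-most-one-pigeon-per-hole clauses: 82 holes * C(83,2) = 82 * 3403 = 279046.
Total clauses = 83 + 279046 = 279129.

279129


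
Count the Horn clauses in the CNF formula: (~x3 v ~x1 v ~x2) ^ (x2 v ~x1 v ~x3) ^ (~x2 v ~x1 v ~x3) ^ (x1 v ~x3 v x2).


A Horn clause has at most one positive literal.
Clause 1: 0 positive lit(s) -> Horn
Clause 2: 1 positive lit(s) -> Horn
Clause 3: 0 positive lit(s) -> Horn
Clause 4: 2 positive lit(s) -> not Horn
Total Horn clauses = 3.

3


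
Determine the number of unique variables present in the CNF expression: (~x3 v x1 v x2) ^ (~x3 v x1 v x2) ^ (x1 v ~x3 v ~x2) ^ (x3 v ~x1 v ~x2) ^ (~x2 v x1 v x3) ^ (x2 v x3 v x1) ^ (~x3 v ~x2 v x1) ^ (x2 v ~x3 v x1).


Identify each distinct variable in the formula.
Variables found: x1, x2, x3.
Total distinct variables = 3.

3


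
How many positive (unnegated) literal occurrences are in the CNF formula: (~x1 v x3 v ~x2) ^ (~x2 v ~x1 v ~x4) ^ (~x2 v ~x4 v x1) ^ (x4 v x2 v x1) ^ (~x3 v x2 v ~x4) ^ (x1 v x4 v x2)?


Scan each clause for unnegated literals.
Clause 1: 1 positive; Clause 2: 0 positive; Clause 3: 1 positive; Clause 4: 3 positive; Clause 5: 1 positive; Clause 6: 3 positive.
Total positive literal occurrences = 9.

9


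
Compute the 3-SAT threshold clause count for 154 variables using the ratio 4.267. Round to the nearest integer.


The 3-SAT phase transition occurs at approximately 4.267 clauses per variable.
m = 4.267 * 154 = 657.118.
Rounded to nearest integer: 657.

657


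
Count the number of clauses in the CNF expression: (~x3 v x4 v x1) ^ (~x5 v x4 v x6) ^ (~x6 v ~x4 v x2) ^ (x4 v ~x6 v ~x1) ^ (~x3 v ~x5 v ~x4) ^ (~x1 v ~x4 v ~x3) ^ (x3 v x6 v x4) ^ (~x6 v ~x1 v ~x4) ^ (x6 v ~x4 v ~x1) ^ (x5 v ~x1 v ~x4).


Each group enclosed in parentheses joined by ^ is one clause.
Counting the conjuncts: 10 clauses.

10


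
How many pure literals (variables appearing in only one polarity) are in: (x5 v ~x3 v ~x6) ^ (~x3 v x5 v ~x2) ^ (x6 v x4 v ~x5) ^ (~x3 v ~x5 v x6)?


A pure literal appears in only one polarity across all clauses.
Pure literals: x2 (negative only), x3 (negative only), x4 (positive only).
Count = 3.

3


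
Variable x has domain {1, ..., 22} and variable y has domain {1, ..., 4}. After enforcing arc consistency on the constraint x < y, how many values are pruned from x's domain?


For the constraint x < y, x needs a supporting value in y's domain.
x can be at most 3 (one less than y's maximum).
Valid x values from domain: 3 out of 22.
Pruned = 22 - 3 = 19.

19


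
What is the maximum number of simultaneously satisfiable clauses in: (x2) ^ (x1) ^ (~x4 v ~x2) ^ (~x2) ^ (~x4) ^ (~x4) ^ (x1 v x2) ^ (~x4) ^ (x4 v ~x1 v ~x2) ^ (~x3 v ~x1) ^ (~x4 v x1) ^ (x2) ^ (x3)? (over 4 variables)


Enumerate all 16 truth assignments.
For each, count how many of the 13 clauses are satisfied.
The formula is not fully satisfiable, so the maximum is below 13.
Maximum simultaneously satisfiable clauses = 11.

11


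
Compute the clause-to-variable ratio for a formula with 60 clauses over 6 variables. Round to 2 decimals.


Clause-to-variable ratio = clauses / variables.
60 / 6 = 10.0.

10.0


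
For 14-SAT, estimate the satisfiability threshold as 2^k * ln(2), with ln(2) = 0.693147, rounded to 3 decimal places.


Using the asymptotic formula: threshold ~ 2^k * ln(2).
2^14 = 16384.
16384 * 0.693147 = 11356.52.

11356.52


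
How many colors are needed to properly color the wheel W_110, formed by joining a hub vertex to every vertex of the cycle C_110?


W_110 consists of the cycle C_110 together with a hub vertex adjacent to every cycle vertex.
The cycle C_110 needs 2 colors (even cycle -> 2).
The hub is adjacent to every cycle vertex, so it must receive a new color distinct from all of them.
Chromatic number = 2 + 1 = 3.

3


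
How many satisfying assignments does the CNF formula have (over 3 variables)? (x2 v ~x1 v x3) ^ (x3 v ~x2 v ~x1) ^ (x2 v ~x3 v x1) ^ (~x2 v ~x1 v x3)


Enumerate all 8 truth assignments over 3 variables.
Test each against every clause.
Satisfying assignments found: 5.

5


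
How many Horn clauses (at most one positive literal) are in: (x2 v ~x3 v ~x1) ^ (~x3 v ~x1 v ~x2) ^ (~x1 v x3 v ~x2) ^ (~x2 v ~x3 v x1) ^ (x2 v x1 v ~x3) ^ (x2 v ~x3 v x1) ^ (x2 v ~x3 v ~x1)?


A Horn clause has at most one positive literal.
Clause 1: 1 positive lit(s) -> Horn
Clause 2: 0 positive lit(s) -> Horn
Clause 3: 1 positive lit(s) -> Horn
Clause 4: 1 positive lit(s) -> Horn
Clause 5: 2 positive lit(s) -> not Horn
Clause 6: 2 positive lit(s) -> not Horn
Clause 7: 1 positive lit(s) -> Horn
Total Horn clauses = 5.

5


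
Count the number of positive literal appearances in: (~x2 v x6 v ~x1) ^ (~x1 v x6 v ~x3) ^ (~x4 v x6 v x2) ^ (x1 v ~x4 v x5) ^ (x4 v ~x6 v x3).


Scan each clause for unnegated literals.
Clause 1: 1 positive; Clause 2: 1 positive; Clause 3: 2 positive; Clause 4: 2 positive; Clause 5: 2 positive.
Total positive literal occurrences = 8.

8


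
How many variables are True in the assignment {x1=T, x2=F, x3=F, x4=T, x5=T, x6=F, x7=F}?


The weight is the number of variables assigned True.
True variables: x1, x4, x5.
Weight = 3.

3


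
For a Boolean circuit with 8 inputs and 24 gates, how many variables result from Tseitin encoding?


The Tseitin transformation introduces one auxiliary variable per gate.
Total variables = inputs + gates = 8 + 24 = 32.

32


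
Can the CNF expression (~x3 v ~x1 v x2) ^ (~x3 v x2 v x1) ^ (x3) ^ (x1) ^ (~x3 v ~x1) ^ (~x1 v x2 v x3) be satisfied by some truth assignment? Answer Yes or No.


Check all 8 possible truth assignments.
Number of satisfying assignments found: 0.
The formula is unsatisfiable.

No


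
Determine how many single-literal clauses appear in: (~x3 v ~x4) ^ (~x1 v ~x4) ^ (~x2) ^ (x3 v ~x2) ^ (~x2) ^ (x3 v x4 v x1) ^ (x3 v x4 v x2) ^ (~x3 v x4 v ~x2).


A unit clause contains exactly one literal.
Unit clauses found: (~x2), (~x2).
Count = 2.

2


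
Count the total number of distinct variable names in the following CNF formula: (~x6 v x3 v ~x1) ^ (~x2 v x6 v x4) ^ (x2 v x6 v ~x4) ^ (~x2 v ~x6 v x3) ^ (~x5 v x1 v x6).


Identify each distinct variable in the formula.
Variables found: x1, x2, x3, x4, x5, x6.
Total distinct variables = 6.

6


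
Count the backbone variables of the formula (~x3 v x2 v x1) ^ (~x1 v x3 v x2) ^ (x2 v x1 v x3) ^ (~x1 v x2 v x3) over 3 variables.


Find all satisfying assignments: 5 model(s).
Check which variables have the same value in every model.
No variable is fixed across all models.
Backbone size = 0.

0


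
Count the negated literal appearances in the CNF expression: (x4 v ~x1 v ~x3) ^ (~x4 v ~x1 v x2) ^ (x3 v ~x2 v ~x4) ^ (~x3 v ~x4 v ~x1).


Scan each clause for negated literals.
Clause 1: 2 negative; Clause 2: 2 negative; Clause 3: 2 negative; Clause 4: 3 negative.
Total negative literal occurrences = 9.

9


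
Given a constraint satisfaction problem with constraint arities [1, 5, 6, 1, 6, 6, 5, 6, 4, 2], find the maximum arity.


The arities are: 1, 5, 6, 1, 6, 6, 5, 6, 4, 2.
Scan for the maximum value.
Maximum arity = 6.

6


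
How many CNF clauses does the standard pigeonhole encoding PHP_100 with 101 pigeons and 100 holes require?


The PHP encoding has two parts:
1) At-least-one-hole clauses: 101 (one per pigeon, each with 100 literals).
2) At-most-one-pigeon-per-hole clauses: 100 holes * C(101,2) = 100 * 5050 = 505000.
Total clauses = 101 + 505000 = 505101.

505101


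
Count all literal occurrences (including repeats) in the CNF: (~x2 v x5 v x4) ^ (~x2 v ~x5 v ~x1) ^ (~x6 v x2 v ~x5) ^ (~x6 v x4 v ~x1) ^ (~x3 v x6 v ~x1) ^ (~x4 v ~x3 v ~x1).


Clause lengths: 3, 3, 3, 3, 3, 3.
Sum = 3 + 3 + 3 + 3 + 3 + 3 = 18.

18


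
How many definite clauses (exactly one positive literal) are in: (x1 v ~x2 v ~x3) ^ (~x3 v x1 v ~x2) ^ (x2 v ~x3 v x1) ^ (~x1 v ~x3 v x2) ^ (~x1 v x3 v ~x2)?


A definite clause has exactly one positive literal.
Clause 1: 1 positive -> definite
Clause 2: 1 positive -> definite
Clause 3: 2 positive -> not definite
Clause 4: 1 positive -> definite
Clause 5: 1 positive -> definite
Definite clause count = 4.

4


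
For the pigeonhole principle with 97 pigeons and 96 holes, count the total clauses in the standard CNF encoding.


The PHP encoding has two parts:
1) At-least-one-hole clauses: 97 (one per pigeon, each with 96 literals).
2) At-most-one-pigeon-per-hole clauses: 96 holes * C(97,2) = 96 * 4656 = 446976.
Total clauses = 97 + 446976 = 447073.

447073


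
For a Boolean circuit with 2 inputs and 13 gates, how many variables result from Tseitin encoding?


The Tseitin transformation introduces one auxiliary variable per gate.
Total variables = inputs + gates = 2 + 13 = 15.

15


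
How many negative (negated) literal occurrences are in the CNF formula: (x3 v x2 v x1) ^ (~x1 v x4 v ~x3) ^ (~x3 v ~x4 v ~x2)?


Scan each clause for negated literals.
Clause 1: 0 negative; Clause 2: 2 negative; Clause 3: 3 negative.
Total negative literal occurrences = 5.

5


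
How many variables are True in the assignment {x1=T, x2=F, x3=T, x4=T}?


The weight is the number of variables assigned True.
True variables: x1, x3, x4.
Weight = 3.

3


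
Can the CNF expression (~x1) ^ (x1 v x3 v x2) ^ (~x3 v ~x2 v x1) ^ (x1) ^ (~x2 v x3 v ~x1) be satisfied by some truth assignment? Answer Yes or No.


Check all 8 possible truth assignments.
Number of satisfying assignments found: 0.
The formula is unsatisfiable.

No


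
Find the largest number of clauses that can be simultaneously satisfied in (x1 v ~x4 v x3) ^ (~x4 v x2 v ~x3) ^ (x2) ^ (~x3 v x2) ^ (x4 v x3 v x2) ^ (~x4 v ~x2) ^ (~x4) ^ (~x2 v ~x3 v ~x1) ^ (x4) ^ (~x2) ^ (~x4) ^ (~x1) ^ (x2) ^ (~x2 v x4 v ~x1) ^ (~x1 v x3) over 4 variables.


Enumerate all 16 truth assignments.
For each, count how many of the 15 clauses are satisfied.
The formula is not fully satisfiable, so the maximum is below 15.
Maximum simultaneously satisfiable clauses = 13.

13


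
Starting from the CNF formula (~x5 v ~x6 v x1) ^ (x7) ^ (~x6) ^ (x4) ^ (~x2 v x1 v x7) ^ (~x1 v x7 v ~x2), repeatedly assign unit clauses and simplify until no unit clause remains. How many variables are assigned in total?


Unit propagation repeatedly assigns the literal in any unit clause, then simplifies.
Assignments in order: x7 = T, x6 = F, x4 = T.
No further unit clauses remain.
Total variables assigned = 3.

3


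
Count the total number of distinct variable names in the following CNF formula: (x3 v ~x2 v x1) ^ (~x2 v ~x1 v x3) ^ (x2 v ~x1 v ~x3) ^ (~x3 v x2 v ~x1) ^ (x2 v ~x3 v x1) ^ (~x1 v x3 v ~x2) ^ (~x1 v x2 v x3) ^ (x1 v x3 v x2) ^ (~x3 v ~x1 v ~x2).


Identify each distinct variable in the formula.
Variables found: x1, x2, x3.
Total distinct variables = 3.

3


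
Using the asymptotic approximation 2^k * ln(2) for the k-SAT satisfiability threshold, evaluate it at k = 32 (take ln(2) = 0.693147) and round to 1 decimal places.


Using the asymptotic formula: threshold ~ 2^k * ln(2).
2^32 = 4294967296.
4294967296 * 0.693147 = 2977043696.3.

2977043696.3


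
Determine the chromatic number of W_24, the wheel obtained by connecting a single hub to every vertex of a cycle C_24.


W_24 consists of the cycle C_24 together with a hub vertex adjacent to every cycle vertex.
The cycle C_24 needs 2 colors (even cycle -> 2).
The hub is adjacent to every cycle vertex, so it must receive a new color distinct from all of them.
Chromatic number = 2 + 1 = 3.

3


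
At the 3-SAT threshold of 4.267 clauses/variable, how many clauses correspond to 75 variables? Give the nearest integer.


The 3-SAT phase transition occurs at approximately 4.267 clauses per variable.
m = 4.267 * 75 = 320.025.
Rounded to nearest integer: 320.

320


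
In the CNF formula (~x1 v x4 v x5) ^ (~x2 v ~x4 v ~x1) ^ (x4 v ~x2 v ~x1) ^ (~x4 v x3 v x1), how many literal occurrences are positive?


Scan each clause for unnegated literals.
Clause 1: 2 positive; Clause 2: 0 positive; Clause 3: 1 positive; Clause 4: 2 positive.
Total positive literal occurrences = 5.

5


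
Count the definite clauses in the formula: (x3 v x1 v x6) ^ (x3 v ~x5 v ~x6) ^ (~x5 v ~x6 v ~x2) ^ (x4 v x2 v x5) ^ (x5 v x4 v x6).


A definite clause has exactly one positive literal.
Clause 1: 3 positive -> not definite
Clause 2: 1 positive -> definite
Clause 3: 0 positive -> not definite
Clause 4: 3 positive -> not definite
Clause 5: 3 positive -> not definite
Definite clause count = 1.

1


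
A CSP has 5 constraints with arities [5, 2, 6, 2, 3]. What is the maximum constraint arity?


The arities are: 5, 2, 6, 2, 3.
Scan for the maximum value.
Maximum arity = 6.

6


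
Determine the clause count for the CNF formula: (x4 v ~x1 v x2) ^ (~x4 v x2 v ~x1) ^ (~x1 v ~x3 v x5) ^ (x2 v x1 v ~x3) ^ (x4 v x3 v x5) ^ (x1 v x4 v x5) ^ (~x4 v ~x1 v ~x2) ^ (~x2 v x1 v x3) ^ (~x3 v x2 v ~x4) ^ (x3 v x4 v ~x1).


Each group enclosed in parentheses joined by ^ is one clause.
Counting the conjuncts: 10 clauses.

10


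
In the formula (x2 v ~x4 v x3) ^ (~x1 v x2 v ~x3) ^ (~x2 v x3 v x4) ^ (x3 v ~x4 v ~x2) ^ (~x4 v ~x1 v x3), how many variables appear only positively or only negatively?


A pure literal appears in only one polarity across all clauses.
Pure literals: x1 (negative only).
Count = 1.

1


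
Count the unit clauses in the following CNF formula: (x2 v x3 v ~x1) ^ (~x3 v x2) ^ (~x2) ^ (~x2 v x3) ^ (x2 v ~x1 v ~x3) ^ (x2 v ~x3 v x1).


A unit clause contains exactly one literal.
Unit clauses found: (~x2).
Count = 1.

1


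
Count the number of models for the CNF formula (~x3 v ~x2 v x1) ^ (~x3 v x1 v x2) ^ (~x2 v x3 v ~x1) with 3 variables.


Enumerate all 8 truth assignments over 3 variables.
Test each against every clause.
Satisfying assignments found: 5.

5


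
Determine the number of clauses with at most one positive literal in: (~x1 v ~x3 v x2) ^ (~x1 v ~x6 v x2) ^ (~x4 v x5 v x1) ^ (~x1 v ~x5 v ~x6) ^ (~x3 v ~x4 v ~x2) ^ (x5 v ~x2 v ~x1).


A Horn clause has at most one positive literal.
Clause 1: 1 positive lit(s) -> Horn
Clause 2: 1 positive lit(s) -> Horn
Clause 3: 2 positive lit(s) -> not Horn
Clause 4: 0 positive lit(s) -> Horn
Clause 5: 0 positive lit(s) -> Horn
Clause 6: 1 positive lit(s) -> Horn
Total Horn clauses = 5.

5


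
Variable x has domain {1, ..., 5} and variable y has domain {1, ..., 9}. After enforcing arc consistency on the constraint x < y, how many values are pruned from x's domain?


For the constraint x < y, x needs a supporting value in y's domain.
x can be at most 8 (one less than y's maximum).
Valid x values from domain: 5 out of 5.
Pruned = 5 - 5 = 0.

0


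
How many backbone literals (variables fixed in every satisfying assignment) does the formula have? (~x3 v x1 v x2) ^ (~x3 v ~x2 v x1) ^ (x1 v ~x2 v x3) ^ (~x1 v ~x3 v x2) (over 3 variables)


Find all satisfying assignments: 4 model(s).
Check which variables have the same value in every model.
No variable is fixed across all models.
Backbone size = 0.

0


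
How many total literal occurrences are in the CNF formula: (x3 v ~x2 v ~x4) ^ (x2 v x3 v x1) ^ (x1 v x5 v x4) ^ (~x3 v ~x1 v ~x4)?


Clause lengths: 3, 3, 3, 3.
Sum = 3 + 3 + 3 + 3 = 12.

12


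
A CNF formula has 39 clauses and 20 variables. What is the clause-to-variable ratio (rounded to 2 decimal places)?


Clause-to-variable ratio = clauses / variables.
39 / 20 = 1.95.

1.95


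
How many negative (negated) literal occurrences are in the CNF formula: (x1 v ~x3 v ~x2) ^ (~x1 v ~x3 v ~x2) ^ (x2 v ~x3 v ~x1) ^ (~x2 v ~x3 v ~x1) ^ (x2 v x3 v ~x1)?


Scan each clause for negated literals.
Clause 1: 2 negative; Clause 2: 3 negative; Clause 3: 2 negative; Clause 4: 3 negative; Clause 5: 1 negative.
Total negative literal occurrences = 11.

11


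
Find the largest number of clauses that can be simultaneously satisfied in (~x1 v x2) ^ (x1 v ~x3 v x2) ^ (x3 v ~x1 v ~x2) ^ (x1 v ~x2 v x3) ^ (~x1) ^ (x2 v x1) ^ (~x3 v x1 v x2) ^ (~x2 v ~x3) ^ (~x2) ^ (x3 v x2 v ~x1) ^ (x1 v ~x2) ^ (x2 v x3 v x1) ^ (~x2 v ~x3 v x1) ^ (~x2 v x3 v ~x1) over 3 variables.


Enumerate all 8 truth assignments.
For each, count how many of the 14 clauses are satisfied.
The formula is not fully satisfiable, so the maximum is below 14.
Maximum simultaneously satisfiable clauses = 12.

12


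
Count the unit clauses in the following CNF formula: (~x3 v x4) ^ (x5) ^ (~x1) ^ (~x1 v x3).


A unit clause contains exactly one literal.
Unit clauses found: (x5), (~x1).
Count = 2.

2


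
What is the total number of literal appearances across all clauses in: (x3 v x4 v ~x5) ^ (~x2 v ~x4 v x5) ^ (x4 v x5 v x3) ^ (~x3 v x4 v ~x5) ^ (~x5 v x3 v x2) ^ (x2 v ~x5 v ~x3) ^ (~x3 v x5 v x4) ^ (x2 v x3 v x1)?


Clause lengths: 3, 3, 3, 3, 3, 3, 3, 3.
Sum = 3 + 3 + 3 + 3 + 3 + 3 + 3 + 3 = 24.

24


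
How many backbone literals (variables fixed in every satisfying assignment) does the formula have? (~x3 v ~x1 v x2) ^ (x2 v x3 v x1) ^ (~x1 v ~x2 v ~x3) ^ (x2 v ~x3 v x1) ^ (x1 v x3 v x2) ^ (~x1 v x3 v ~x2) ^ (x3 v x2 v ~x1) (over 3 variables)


Find all satisfying assignments: 2 model(s).
Check which variables have the same value in every model.
Fixed variables: x1=F, x2=T.
Backbone size = 2.

2


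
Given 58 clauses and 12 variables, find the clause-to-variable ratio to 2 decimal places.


Clause-to-variable ratio = clauses / variables.
58 / 12 = 4.83.

4.83


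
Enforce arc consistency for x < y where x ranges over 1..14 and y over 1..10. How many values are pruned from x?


For the constraint x < y, x needs a supporting value in y's domain.
x can be at most 9 (one less than y's maximum).
Valid x values from domain: 9 out of 14.
Pruned = 14 - 9 = 5.

5


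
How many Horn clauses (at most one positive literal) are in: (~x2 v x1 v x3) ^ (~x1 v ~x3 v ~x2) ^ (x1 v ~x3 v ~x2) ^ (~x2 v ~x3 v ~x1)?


A Horn clause has at most one positive literal.
Clause 1: 2 positive lit(s) -> not Horn
Clause 2: 0 positive lit(s) -> Horn
Clause 3: 1 positive lit(s) -> Horn
Clause 4: 0 positive lit(s) -> Horn
Total Horn clauses = 3.

3


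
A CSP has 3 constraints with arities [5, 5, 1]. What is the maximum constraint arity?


The arities are: 5, 5, 1.
Scan for the maximum value.
Maximum arity = 5.

5


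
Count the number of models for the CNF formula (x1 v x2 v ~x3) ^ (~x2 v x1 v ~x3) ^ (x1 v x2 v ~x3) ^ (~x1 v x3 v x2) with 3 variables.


Enumerate all 8 truth assignments over 3 variables.
Test each against every clause.
Satisfying assignments found: 5.

5


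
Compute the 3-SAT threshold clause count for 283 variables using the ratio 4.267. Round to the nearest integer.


The 3-SAT phase transition occurs at approximately 4.267 clauses per variable.
m = 4.267 * 283 = 1207.561.
Rounded to nearest integer: 1208.

1208


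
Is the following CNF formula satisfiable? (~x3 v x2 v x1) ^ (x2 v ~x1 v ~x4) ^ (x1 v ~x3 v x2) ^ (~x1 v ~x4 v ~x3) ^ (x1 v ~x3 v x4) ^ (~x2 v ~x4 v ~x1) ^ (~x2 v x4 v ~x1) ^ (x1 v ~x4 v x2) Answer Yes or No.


Check all 16 possible truth assignments.
Number of satisfying assignments found: 6.
The formula is satisfiable.

Yes


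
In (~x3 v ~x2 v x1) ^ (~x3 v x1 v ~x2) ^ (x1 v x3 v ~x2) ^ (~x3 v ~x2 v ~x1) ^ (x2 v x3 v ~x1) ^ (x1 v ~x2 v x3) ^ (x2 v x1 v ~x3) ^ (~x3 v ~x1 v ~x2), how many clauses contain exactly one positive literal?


A definite clause has exactly one positive literal.
Clause 1: 1 positive -> definite
Clause 2: 1 positive -> definite
Clause 3: 2 positive -> not definite
Clause 4: 0 positive -> not definite
Clause 5: 2 positive -> not definite
Clause 6: 2 positive -> not definite
Clause 7: 2 positive -> not definite
Clause 8: 0 positive -> not definite
Definite clause count = 2.

2


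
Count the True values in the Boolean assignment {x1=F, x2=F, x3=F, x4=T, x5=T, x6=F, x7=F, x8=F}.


The weight is the number of variables assigned True.
True variables: x4, x5.
Weight = 2.

2


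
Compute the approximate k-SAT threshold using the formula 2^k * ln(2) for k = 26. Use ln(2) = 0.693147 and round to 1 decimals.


Using the asymptotic formula: threshold ~ 2^k * ln(2).
2^26 = 67108864.
67108864 * 0.693147 = 46516307.8.

46516307.8


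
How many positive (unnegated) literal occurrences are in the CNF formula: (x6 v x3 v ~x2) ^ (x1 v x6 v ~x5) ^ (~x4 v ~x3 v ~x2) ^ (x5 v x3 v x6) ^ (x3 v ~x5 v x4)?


Scan each clause for unnegated literals.
Clause 1: 2 positive; Clause 2: 2 positive; Clause 3: 0 positive; Clause 4: 3 positive; Clause 5: 2 positive.
Total positive literal occurrences = 9.

9
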